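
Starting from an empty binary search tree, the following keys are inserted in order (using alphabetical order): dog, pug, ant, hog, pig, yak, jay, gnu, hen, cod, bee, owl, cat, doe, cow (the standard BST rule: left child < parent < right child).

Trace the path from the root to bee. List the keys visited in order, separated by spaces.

Insert dog: tree is empty, so dog becomes the root.
Insert pug: pug > dog → go right. Place as right child of dog.
Insert ant: ant < dog → go left. Place as left child of dog.
Insert hog: hog > dog → go right; hog < pug → go left. Place as left child of pug.
Insert pig: pig > dog → go right; pig < pug → go left; pig > hog → go right. Place as right child of hog.
Insert yak: yak > dog → go right; yak > pug → go right. Place as right child of pug.
Insert jay: jay > dog → go right; jay < pug → go left; jay > hog → go right; jay < pig → go left. Place as left child of pig.
Insert gnu: gnu > dog → go right; gnu < pug → go left; gnu < hog → go left. Place as left child of hog.
Insert hen: hen > dog → go right; hen < pug → go left; hen < hog → go left; hen > gnu → go right. Place as right child of gnu.
Insert cod: cod < dog → go left; cod > ant → go right. Place as right child of ant.
Insert bee: bee < dog → go left; bee > ant → go right; bee < cod → go left. Place as left child of cod.
Insert owl: owl > dog → go right; owl < pug → go left; owl > hog → go right; owl < pig → go left; owl > jay → go right. Place as right child of jay.
Insert cat: cat < dog → go left; cat > ant → go right; cat < cod → go left; cat > bee → go right. Place as right child of bee.
Insert doe: doe < dog → go left; doe > ant → go right; doe > cod → go right. Place as right child of cod.
Insert cow: cow < dog → go left; cow > ant → go right; cow > cod → go right; cow < doe → go left. Place as left child of doe.

dog ant cod bee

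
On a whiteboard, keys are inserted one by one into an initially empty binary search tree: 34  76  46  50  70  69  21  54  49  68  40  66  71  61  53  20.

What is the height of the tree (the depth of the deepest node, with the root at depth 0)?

9

Resulting structure (node: left, right):
  34: L=21, R=76
  76: L=46, R=–
  46: L=40, R=50
  50: L=49, R=70
  70: L=69, R=71
  69: L=54, R=–
  21: L=20, R=–
  54: L=53, R=68
  49: L=–, R=–
  68: L=66, R=–
  40: L=–, R=–
  66: L=61, R=–
  71: L=–, R=–
  61: L=–, R=–
  53: L=–, R=–
  20: L=–, R=–

The deepest node is 61 at depth 9.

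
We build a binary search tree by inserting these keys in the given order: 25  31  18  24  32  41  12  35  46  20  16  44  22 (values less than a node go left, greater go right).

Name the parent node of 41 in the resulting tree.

32

25: root
31: right child of 25 (depth 1)
18: left child of 25 (depth 1)
24: right child of 18 (depth 2)
32: right child of 31 (depth 2)
41: right child of 32 (depth 3)
12: left child of 18 (depth 2)
35: left child of 41 (depth 4)
46: right child of 41 (depth 4)
20: left child of 24 (depth 3)
16: right child of 12 (depth 3)
44: left child of 46 (depth 5)
22: right child of 20 (depth 4)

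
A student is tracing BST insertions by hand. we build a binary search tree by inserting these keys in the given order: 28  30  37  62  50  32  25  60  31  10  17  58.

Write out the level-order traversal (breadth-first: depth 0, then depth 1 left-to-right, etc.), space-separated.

Resulting structure (node: left, right):
  28: L=25, R=30
  30: L=–, R=37
  37: L=32, R=62
  62: L=50, R=–
  50: L=–, R=60
  32: L=31, R=–
  25: L=10, R=–
  60: L=58, R=–
  31: L=–, R=–
  10: L=–, R=17
  17: L=–, R=–
  58: L=–, R=–

28 25 30 10 37 17 32 62 31 50 60 58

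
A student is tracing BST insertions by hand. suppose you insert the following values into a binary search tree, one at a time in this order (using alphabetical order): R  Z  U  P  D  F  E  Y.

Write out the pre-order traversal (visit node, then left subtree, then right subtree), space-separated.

R: root
Z: right child of R (depth 1)
U: left child of Z (depth 2)
P: left child of R (depth 1)
D: left child of P (depth 2)
F: right child of D (depth 3)
E: left child of F (depth 4)
Y: right child of U (depth 3)

R P D F E Z U Y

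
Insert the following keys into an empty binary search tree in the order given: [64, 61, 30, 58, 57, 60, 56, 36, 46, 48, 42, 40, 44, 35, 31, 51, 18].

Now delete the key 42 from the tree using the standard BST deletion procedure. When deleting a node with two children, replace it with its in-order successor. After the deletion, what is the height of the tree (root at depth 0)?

Resulting structure (node: left, right):
  64: L=61, R=–
  61: L=30, R=–
  30: L=18, R=58
  58: L=57, R=60
  57: L=56, R=–
  60: L=–, R=–
  56: L=36, R=–
  36: L=35, R=46
  46: L=42, R=48
  48: L=–, R=51
  42: L=40, R=44
  40: L=–, R=–
  44: L=–, R=–
  35: L=31, R=–
  31: L=–, R=–
  51: L=–, R=–
  18: L=–, R=–

Delete 42 (two children — replace with in-order successor).
After deletion, deepest node is 40 at depth 9.

9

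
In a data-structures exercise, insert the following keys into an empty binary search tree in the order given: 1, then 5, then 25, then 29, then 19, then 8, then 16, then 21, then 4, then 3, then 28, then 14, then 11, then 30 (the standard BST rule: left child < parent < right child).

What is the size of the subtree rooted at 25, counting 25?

10

1: root
5: right child of 1 (depth 1)
25: right child of 5 (depth 2)
29: right child of 25 (depth 3)
19: left child of 25 (depth 3)
8: left child of 19 (depth 4)
16: right child of 8 (depth 5)
21: right child of 19 (depth 4)
4: left child of 5 (depth 2)
3: left child of 4 (depth 3)
28: left child of 29 (depth 4)
14: left child of 16 (depth 6)
11: left child of 14 (depth 7)
30: right child of 29 (depth 4)

Subtree rooted at 25 contains: 25, 19, 8, 16, 14, 11, 21, 29, 28, 30 — 10 nodes.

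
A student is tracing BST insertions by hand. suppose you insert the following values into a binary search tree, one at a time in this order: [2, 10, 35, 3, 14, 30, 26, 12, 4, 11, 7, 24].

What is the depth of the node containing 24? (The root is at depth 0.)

2: root
10: right child of 2 (depth 1)
35: right child of 10 (depth 2)
3: left child of 10 (depth 2)
14: left child of 35 (depth 3)
30: right child of 14 (depth 4)
26: left child of 30 (depth 5)
12: left child of 14 (depth 4)
4: right child of 3 (depth 3)
11: left child of 12 (depth 5)
7: right child of 4 (depth 4)
24: left child of 26 (depth 6)

Path to 24: 2 → 10 → 35 → 14 → 30 → 26 → 24, which is 6 edges.

6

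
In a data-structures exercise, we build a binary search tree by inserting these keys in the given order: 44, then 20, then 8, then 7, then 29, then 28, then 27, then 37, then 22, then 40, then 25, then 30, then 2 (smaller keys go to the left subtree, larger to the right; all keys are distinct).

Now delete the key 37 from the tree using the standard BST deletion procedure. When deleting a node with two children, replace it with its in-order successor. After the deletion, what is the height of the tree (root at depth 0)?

Resulting structure (node: left, right):
  44: L=20, R=–
  20: L=8, R=29
  8: L=7, R=–
  7: L=2, R=–
  29: L=28, R=37
  28: L=27, R=–
  27: L=22, R=–
  37: L=30, R=40
  22: L=–, R=25
  40: L=–, R=–
  25: L=–, R=–
  30: L=–, R=–
  2: L=–, R=–

Delete 37 (two children — replace with in-order successor).
After deletion, deepest node is 25 at depth 6.

6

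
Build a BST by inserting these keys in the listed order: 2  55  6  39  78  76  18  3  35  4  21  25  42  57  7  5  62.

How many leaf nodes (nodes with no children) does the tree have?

5

2: root
55: right child of 2 (depth 1)
6: left child of 55 (depth 2)
39: right child of 6 (depth 3)
78: right child of 55 (depth 2)
76: left child of 78 (depth 3)
18: left child of 39 (depth 4)
3: left child of 6 (depth 3)
35: right child of 18 (depth 5)
4: right child of 3 (depth 4)
21: left child of 35 (depth 6)
25: right child of 21 (depth 7)
42: right child of 39 (depth 4)
57: left child of 76 (depth 4)
7: left child of 18 (depth 5)
5: right child of 4 (depth 5)
62: right child of 57 (depth 5)

Leaves: 5, 7, 25, 42, 62 — 5 in total.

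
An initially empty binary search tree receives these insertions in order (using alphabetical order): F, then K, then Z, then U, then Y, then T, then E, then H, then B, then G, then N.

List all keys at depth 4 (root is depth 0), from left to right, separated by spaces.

T Y

F: root
K: right child of F (depth 1)
Z: right child of K (depth 2)
U: left child of Z (depth 3)
Y: right child of U (depth 4)
T: left child of U (depth 4)
E: left child of F (depth 1)
H: left child of K (depth 2)
B: left child of E (depth 2)
G: left child of H (depth 3)
N: left child of T (depth 5)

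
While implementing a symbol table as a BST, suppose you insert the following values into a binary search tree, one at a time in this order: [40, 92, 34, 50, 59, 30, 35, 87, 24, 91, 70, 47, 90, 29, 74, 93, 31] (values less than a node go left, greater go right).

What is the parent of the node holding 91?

87

40: root
92: right child of 40 (depth 1)
34: left child of 40 (depth 1)
50: left child of 92 (depth 2)
59: right child of 50 (depth 3)
30: left child of 34 (depth 2)
35: right child of 34 (depth 2)
87: right child of 59 (depth 4)
24: left child of 30 (depth 3)
91: right child of 87 (depth 5)
70: left child of 87 (depth 5)
47: left child of 50 (depth 3)
90: left child of 91 (depth 6)
29: right child of 24 (depth 4)
74: right child of 70 (depth 6)
93: right child of 92 (depth 2)
31: right child of 30 (depth 3)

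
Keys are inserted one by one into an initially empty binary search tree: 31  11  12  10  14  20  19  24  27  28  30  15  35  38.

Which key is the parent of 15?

19

Insert 31: tree is empty, so 31 becomes the root.
Insert 11: 11 < 31 → go left. Place as left child of 31.
Insert 12: 12 < 31 → go left; 12 > 11 → go right. Place as right child of 11.
Insert 10: 10 < 31 → go left; 10 < 11 → go left. Place as left child of 11.
Insert 14: 14 < 31 → go left; 14 > 11 → go right; 14 > 12 → go right. Place as right child of 12.
Insert 20: 20 < 31 → go left; 20 > 11 → go right; 20 > 12 → go right; 20 > 14 → go right. Place as right child of 14.
Insert 19: 19 < 31 → go left; 19 > 11 → go right; 19 > 12 → go right; 19 > 14 → go right; 19 < 20 → go left. Place as left child of 20.
Insert 24: 24 < 31 → go left; 24 > 11 → go right; 24 > 12 → go right; 24 > 14 → go right; 24 > 20 → go right. Place as right child of 20.
Insert 27: 27 < 31 → go left; 27 > 11 → go right; 27 > 12 → go right; 27 > 14 → go right; 27 > 20 → go right; 27 > 24 → go right. Place as right child of 24.
Insert 28: 28 < 31 → go left; 28 > 11 → go right; 28 > 12 → go right; 28 > 14 → go right; 28 > 20 → go right; 28 > 24 → go right; 28 > 27 → go right. Place as right child of 27.
Insert 30: 30 < 31 → go left; 30 > 11 → go right; 30 > 12 → go right; 30 > 14 → go right; 30 > 20 → go right; 30 > 24 → go right; 30 > 27 → go right; 30 > 28 → go right. Place as right child of 28.
Insert 15: 15 < 31 → go left; 15 > 11 → go right; 15 > 12 → go right; 15 > 14 → go right; 15 < 20 → go left; 15 < 19 → go left. Place as left child of 19.
Insert 35: 35 > 31 → go right. Place as right child of 31.
Insert 38: 38 > 31 → go right; 38 > 35 → go right. Place as right child of 35.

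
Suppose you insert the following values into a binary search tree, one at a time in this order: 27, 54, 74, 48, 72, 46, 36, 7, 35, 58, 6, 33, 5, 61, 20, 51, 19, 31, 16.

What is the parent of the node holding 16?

19

27: root
54: right child of 27 (depth 1)
74: right child of 54 (depth 2)
48: left child of 54 (depth 2)
72: left child of 74 (depth 3)
46: left child of 48 (depth 3)
36: left child of 46 (depth 4)
7: left child of 27 (depth 1)
35: left child of 36 (depth 5)
58: left child of 72 (depth 4)
6: left child of 7 (depth 2)
33: left child of 35 (depth 6)
5: left child of 6 (depth 3)
61: right child of 58 (depth 5)
20: right child of 7 (depth 2)
51: right child of 48 (depth 3)
19: left child of 20 (depth 3)
31: left child of 33 (depth 7)
16: left child of 19 (depth 4)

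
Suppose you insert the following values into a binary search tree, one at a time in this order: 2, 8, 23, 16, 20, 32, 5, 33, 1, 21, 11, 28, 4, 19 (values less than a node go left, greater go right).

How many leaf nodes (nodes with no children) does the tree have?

Insert 2: tree is empty, so 2 becomes the root.
Insert 8: 8 > 2 → go right. Place as right child of 2.
Insert 23: 23 > 2 → go right; 23 > 8 → go right. Place as right child of 8.
Insert 16: 16 > 2 → go right; 16 > 8 → go right; 16 < 23 → go left. Place as left child of 23.
Insert 20: 20 > 2 → go right; 20 > 8 → go right; 20 < 23 → go left; 20 > 16 → go right. Place as right child of 16.
Insert 32: 32 > 2 → go right; 32 > 8 → go right; 32 > 23 → go right. Place as right child of 23.
Insert 5: 5 > 2 → go right; 5 < 8 → go left. Place as left child of 8.
Insert 33: 33 > 2 → go right; 33 > 8 → go right; 33 > 23 → go right; 33 > 32 → go right. Place as right child of 32.
Insert 1: 1 < 2 → go left. Place as left child of 2.
Insert 21: 21 > 2 → go right; 21 > 8 → go right; 21 < 23 → go left; 21 > 16 → go right; 21 > 20 → go right. Place as right child of 20.
Insert 11: 11 > 2 → go right; 11 > 8 → go right; 11 < 23 → go left; 11 < 16 → go left. Place as left child of 16.
Insert 28: 28 > 2 → go right; 28 > 8 → go right; 28 > 23 → go right; 28 < 32 → go left. Place as left child of 32.
Insert 4: 4 > 2 → go right; 4 < 8 → go left; 4 < 5 → go left. Place as left child of 5.
Insert 19: 19 > 2 → go right; 19 > 8 → go right; 19 < 23 → go left; 19 > 16 → go right; 19 < 20 → go left. Place as left child of 20.

Leaves: 1, 4, 11, 19, 21, 28, 33 — 7 in total.

7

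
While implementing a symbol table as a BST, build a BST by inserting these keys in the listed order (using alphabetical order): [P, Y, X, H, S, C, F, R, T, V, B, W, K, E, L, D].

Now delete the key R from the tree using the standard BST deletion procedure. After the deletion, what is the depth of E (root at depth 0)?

Insert P: tree is empty, so P becomes the root.
Insert Y: Y > P → go right. Place as right child of P.
Insert X: X > P → go right; X < Y → go left. Place as left child of Y.
Insert H: H < P → go left. Place as left child of P.
Insert S: S > P → go right; S < Y → go left; S < X → go left. Place as left child of X.
Insert C: C < P → go left; C < H → go left. Place as left child of H.
Insert F: F < P → go left; F < H → go left; F > C → go right. Place as right child of C.
Insert R: R > P → go right; R < Y → go left; R < X → go left; R < S → go left. Place as left child of S.
Insert T: T > P → go right; T < Y → go left; T < X → go left; T > S → go right. Place as right child of S.
Insert V: V > P → go right; V < Y → go left; V < X → go left; V > S → go right; V > T → go right. Place as right child of T.
Insert B: B < P → go left; B < H → go left; B < C → go left. Place as left child of C.
Insert W: W > P → go right; W < Y → go left; W < X → go left; W > S → go right; W > T → go right; W > V → go right. Place as right child of V.
Insert K: K < P → go left; K > H → go right. Place as right child of H.
Insert E: E < P → go left; E < H → go left; E > C → go right; E < F → go left. Place as left child of F.
Insert L: L < P → go left; L > H → go right; L > K → go right. Place as right child of K.
Insert D: D < P → go left; D < H → go left; D > C → go right; D < F → go left; D < E → go left. Place as left child of E.

Delete R (at most one child — splice it out).
After deletion, path to E: P → H → C → F → E.

4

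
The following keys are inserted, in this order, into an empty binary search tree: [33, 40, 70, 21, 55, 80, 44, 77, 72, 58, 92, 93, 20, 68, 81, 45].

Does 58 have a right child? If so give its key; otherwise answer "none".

33: root
40: right child of 33 (depth 1)
70: right child of 40 (depth 2)
21: left child of 33 (depth 1)
55: left child of 70 (depth 3)
80: right child of 70 (depth 3)
44: left child of 55 (depth 4)
77: left child of 80 (depth 4)
72: left child of 77 (depth 5)
58: right child of 55 (depth 4)
92: right child of 80 (depth 4)
93: right child of 92 (depth 5)
20: left child of 21 (depth 2)
68: right child of 58 (depth 5)
81: left child of 92 (depth 5)
45: right child of 44 (depth 5)

68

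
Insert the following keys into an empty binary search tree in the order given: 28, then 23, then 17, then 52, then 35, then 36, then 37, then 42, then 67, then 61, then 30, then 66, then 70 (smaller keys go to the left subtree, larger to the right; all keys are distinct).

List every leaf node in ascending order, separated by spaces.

17 30 42 66 70

Resulting structure (node: left, right):
  28: L=23, R=52
  23: L=17, R=–
  17: L=–, R=–
  52: L=35, R=67
  35: L=30, R=36
  36: L=–, R=37
  37: L=–, R=42
  42: L=–, R=–
  67: L=61, R=70
  61: L=–, R=66
  30: L=–, R=–
  66: L=–, R=–
  70: L=–, R=–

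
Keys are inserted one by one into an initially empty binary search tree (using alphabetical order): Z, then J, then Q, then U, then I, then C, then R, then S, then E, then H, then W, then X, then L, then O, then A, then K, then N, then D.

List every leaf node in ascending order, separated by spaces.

Z: root
J: left child of Z (depth 1)
Q: right child of J (depth 2)
U: right child of Q (depth 3)
I: left child of J (depth 2)
C: left child of I (depth 3)
R: left child of U (depth 4)
S: right child of R (depth 5)
E: right child of C (depth 4)
H: right child of E (depth 5)
W: right child of U (depth 4)
X: right child of W (depth 5)
L: left child of Q (depth 3)
O: right child of L (depth 4)
A: left child of C (depth 4)
K: left child of L (depth 4)
N: left child of O (depth 5)
D: left child of E (depth 5)

A D H K N S X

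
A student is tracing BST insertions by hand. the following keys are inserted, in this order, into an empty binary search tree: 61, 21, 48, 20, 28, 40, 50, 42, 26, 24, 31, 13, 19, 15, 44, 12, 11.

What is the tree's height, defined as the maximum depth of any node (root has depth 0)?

Insert 61: tree is empty, so 61 becomes the root.
Insert 21: 21 < 61 → go left. Place as left child of 61.
Insert 48: 48 < 61 → go left; 48 > 21 → go right. Place as right child of 21.
Insert 20: 20 < 61 → go left; 20 < 21 → go left. Place as left child of 21.
Insert 28: 28 < 61 → go left; 28 > 21 → go right; 28 < 48 → go left. Place as left child of 48.
Insert 40: 40 < 61 → go left; 40 > 21 → go right; 40 < 48 → go left; 40 > 28 → go right. Place as right child of 28.
Insert 50: 50 < 61 → go left; 50 > 21 → go right; 50 > 48 → go right. Place as right child of 48.
Insert 42: 42 < 61 → go left; 42 > 21 → go right; 42 < 48 → go left; 42 > 28 → go right; 42 > 40 → go right. Place as right child of 40.
Insert 26: 26 < 61 → go left; 26 > 21 → go right; 26 < 48 → go left; 26 < 28 → go left. Place as left child of 28.
Insert 24: 24 < 61 → go left; 24 > 21 → go right; 24 < 48 → go left; 24 < 28 → go left; 24 < 26 → go left. Place as left child of 26.
Insert 31: 31 < 61 → go left; 31 > 21 → go right; 31 < 48 → go left; 31 > 28 → go right; 31 < 40 → go left. Place as left child of 40.
Insert 13: 13 < 61 → go left; 13 < 21 → go left; 13 < 20 → go left. Place as left child of 20.
Insert 19: 19 < 61 → go left; 19 < 21 → go left; 19 < 20 → go left; 19 > 13 → go right. Place as right child of 13.
Insert 15: 15 < 61 → go left; 15 < 21 → go left; 15 < 20 → go left; 15 > 13 → go right; 15 < 19 → go left. Place as left child of 19.
Insert 44: 44 < 61 → go left; 44 > 21 → go right; 44 < 48 → go left; 44 > 28 → go right; 44 > 40 → go right; 44 > 42 → go right. Place as right child of 42.
Insert 12: 12 < 61 → go left; 12 < 21 → go left; 12 < 20 → go left; 12 < 13 → go left. Place as left child of 13.
Insert 11: 11 < 61 → go left; 11 < 21 → go left; 11 < 20 → go left; 11 < 13 → go left; 11 < 12 → go left. Place as left child of 12.

The deepest node is 44 at depth 6.

6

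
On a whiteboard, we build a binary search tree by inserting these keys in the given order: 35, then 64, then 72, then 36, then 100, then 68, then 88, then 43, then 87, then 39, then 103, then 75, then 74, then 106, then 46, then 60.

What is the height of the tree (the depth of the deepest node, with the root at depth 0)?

Insert 35: tree is empty, so 35 becomes the root.
Insert 64: 64 > 35 → go right. Place as right child of 35.
Insert 72: 72 > 35 → go right; 72 > 64 → go right. Place as right child of 64.
Insert 36: 36 > 35 → go right; 36 < 64 → go left. Place as left child of 64.
Insert 100: 100 > 35 → go right; 100 > 64 → go right; 100 > 72 → go right. Place as right child of 72.
Insert 68: 68 > 35 → go right; 68 > 64 → go right; 68 < 72 → go left. Place as left child of 72.
Insert 88: 88 > 35 → go right; 88 > 64 → go right; 88 > 72 → go right; 88 < 100 → go left. Place as left child of 100.
Insert 43: 43 > 35 → go right; 43 < 64 → go left; 43 > 36 → go right. Place as right child of 36.
Insert 87: 87 > 35 → go right; 87 > 64 → go right; 87 > 72 → go right; 87 < 100 → go left; 87 < 88 → go left. Place as left child of 88.
Insert 39: 39 > 35 → go right; 39 < 64 → go left; 39 > 36 → go right; 39 < 43 → go left. Place as left child of 43.
Insert 103: 103 > 35 → go right; 103 > 64 → go right; 103 > 72 → go right; 103 > 100 → go right. Place as right child of 100.
Insert 75: 75 > 35 → go right; 75 > 64 → go right; 75 > 72 → go right; 75 < 100 → go left; 75 < 88 → go left; 75 < 87 → go left. Place as left child of 87.
Insert 74: 74 > 35 → go right; 74 > 64 → go right; 74 > 72 → go right; 74 < 100 → go left; 74 < 88 → go left; 74 < 87 → go left; 74 < 75 → go left. Place as left child of 75.
Insert 106: 106 > 35 → go right; 106 > 64 → go right; 106 > 72 → go right; 106 > 100 → go right; 106 > 103 → go right. Place as right child of 103.
Insert 46: 46 > 35 → go right; 46 < 64 → go left; 46 > 36 → go right; 46 > 43 → go right. Place as right child of 43.
Insert 60: 60 > 35 → go right; 60 < 64 → go left; 60 > 36 → go right; 60 > 43 → go right; 60 > 46 → go right. Place as right child of 46.

The deepest node is 74 at depth 7.

7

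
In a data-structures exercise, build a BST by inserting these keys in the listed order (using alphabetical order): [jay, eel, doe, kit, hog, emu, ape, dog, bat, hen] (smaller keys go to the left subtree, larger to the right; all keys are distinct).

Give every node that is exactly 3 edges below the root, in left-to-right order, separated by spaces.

ape dog emu

Resulting structure (node: left, right):
  jay: L=eel, R=kit
  eel: L=doe, R=hog
  doe: L=ape, R=dog
  kit: L=–, R=–
  hog: L=emu, R=–
  emu: L=–, R=hen
  ape: L=–, R=bat
  dog: L=–, R=–
  bat: L=–, R=–
  hen: L=–, R=–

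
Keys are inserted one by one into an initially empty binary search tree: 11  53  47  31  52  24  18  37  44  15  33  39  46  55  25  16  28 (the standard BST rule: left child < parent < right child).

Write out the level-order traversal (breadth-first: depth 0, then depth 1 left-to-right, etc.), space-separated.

11 53 47 55 31 52 24 37 18 25 33 44 15 28 39 46 16

11: root
53: right child of 11 (depth 1)
47: left child of 53 (depth 2)
31: left child of 47 (depth 3)
52: right child of 47 (depth 3)
24: left child of 31 (depth 4)
18: left child of 24 (depth 5)
37: right child of 31 (depth 4)
44: right child of 37 (depth 5)
15: left child of 18 (depth 6)
33: left child of 37 (depth 5)
39: left child of 44 (depth 6)
46: right child of 44 (depth 6)
55: right child of 53 (depth 2)
25: right child of 24 (depth 5)
16: right child of 15 (depth 7)
28: right child of 25 (depth 6)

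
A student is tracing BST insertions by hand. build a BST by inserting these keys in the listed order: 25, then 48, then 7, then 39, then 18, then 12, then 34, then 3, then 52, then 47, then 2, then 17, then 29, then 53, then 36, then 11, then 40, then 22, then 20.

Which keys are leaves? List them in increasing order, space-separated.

25: root
48: right child of 25 (depth 1)
7: left child of 25 (depth 1)
39: left child of 48 (depth 2)
18: right child of 7 (depth 2)
12: left child of 18 (depth 3)
34: left child of 39 (depth 3)
3: left child of 7 (depth 2)
52: right child of 48 (depth 2)
47: right child of 39 (depth 3)
2: left child of 3 (depth 3)
17: right child of 12 (depth 4)
29: left child of 34 (depth 4)
53: right child of 52 (depth 3)
36: right child of 34 (depth 4)
11: left child of 12 (depth 4)
40: left child of 47 (depth 4)
22: right child of 18 (depth 3)
20: left child of 22 (depth 4)

2 11 17 20 29 36 40 53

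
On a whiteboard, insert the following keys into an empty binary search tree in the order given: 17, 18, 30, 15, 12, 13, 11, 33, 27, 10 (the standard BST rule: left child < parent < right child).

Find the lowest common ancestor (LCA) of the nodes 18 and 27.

Insert 17: tree is empty, so 17 becomes the root.
Insert 18: 18 > 17 → go right. Place as right child of 17.
Insert 30: 30 > 17 → go right; 30 > 18 → go right. Place as right child of 18.
Insert 15: 15 < 17 → go left. Place as left child of 17.
Insert 12: 12 < 17 → go left; 12 < 15 → go left. Place as left child of 15.
Insert 13: 13 < 17 → go left; 13 < 15 → go left; 13 > 12 → go right. Place as right child of 12.
Insert 11: 11 < 17 → go left; 11 < 15 → go left; 11 < 12 → go left. Place as left child of 12.
Insert 33: 33 > 17 → go right; 33 > 18 → go right; 33 > 30 → go right. Place as right child of 30.
Insert 27: 27 > 17 → go right; 27 > 18 → go right; 27 < 30 → go left. Place as left child of 30.
Insert 10: 10 < 17 → go left; 10 < 15 → go left; 10 < 12 → go left; 10 < 11 → go left. Place as left child of 11.

Path to 18: 17 → 18
Path to 27: 17 → 18 → 30 → 27
18 lies on both paths and is an ancestor of the other node.

18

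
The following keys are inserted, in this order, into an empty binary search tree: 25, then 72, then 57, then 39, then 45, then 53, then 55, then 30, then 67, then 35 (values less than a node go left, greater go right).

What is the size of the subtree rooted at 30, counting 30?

25: root
72: right child of 25 (depth 1)
57: left child of 72 (depth 2)
39: left child of 57 (depth 3)
45: right child of 39 (depth 4)
53: right child of 45 (depth 5)
55: right child of 53 (depth 6)
30: left child of 39 (depth 4)
67: right child of 57 (depth 3)
35: right child of 30 (depth 5)

Subtree rooted at 30 contains: 30, 35 — 2 nodes.

2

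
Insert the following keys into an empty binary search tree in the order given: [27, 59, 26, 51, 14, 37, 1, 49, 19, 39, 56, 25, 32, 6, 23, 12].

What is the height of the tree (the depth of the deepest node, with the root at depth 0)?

5

Insert 27: tree is empty, so 27 becomes the root.
Insert 59: 59 > 27 → go right. Place as right child of 27.
Insert 26: 26 < 27 → go left. Place as left child of 27.
Insert 51: 51 > 27 → go right; 51 < 59 → go left. Place as left child of 59.
Insert 14: 14 < 27 → go left; 14 < 26 → go left. Place as left child of 26.
Insert 37: 37 > 27 → go right; 37 < 59 → go left; 37 < 51 → go left. Place as left child of 51.
Insert 1: 1 < 27 → go left; 1 < 26 → go left; 1 < 14 → go left. Place as left child of 14.
Insert 49: 49 > 27 → go right; 49 < 59 → go left; 49 < 51 → go left; 49 > 37 → go right. Place as right child of 37.
Insert 19: 19 < 27 → go left; 19 < 26 → go left; 19 > 14 → go right. Place as right child of 14.
Insert 39: 39 > 27 → go right; 39 < 59 → go left; 39 < 51 → go left; 39 > 37 → go right; 39 < 49 → go left. Place as left child of 49.
Insert 56: 56 > 27 → go right; 56 < 59 → go left; 56 > 51 → go right. Place as right child of 51.
Insert 25: 25 < 27 → go left; 25 < 26 → go left; 25 > 14 → go right; 25 > 19 → go right. Place as right child of 19.
Insert 32: 32 > 27 → go right; 32 < 59 → go left; 32 < 51 → go left; 32 < 37 → go left. Place as left child of 37.
Insert 6: 6 < 27 → go left; 6 < 26 → go left; 6 < 14 → go left; 6 > 1 → go right. Place as right child of 1.
Insert 23: 23 < 27 → go left; 23 < 26 → go left; 23 > 14 → go right; 23 > 19 → go right; 23 < 25 → go left. Place as left child of 25.
Insert 12: 12 < 27 → go left; 12 < 26 → go left; 12 < 14 → go left; 12 > 1 → go right; 12 > 6 → go right. Place as right child of 6.

The deepest node is 39 at depth 5.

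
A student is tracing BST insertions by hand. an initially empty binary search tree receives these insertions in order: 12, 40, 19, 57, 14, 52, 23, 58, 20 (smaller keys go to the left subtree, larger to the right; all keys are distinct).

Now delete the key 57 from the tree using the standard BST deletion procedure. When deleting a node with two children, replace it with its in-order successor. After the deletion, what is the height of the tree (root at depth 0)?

4

12: root
40: right child of 12 (depth 1)
19: left child of 40 (depth 2)
57: right child of 40 (depth 2)
14: left child of 19 (depth 3)
52: left child of 57 (depth 3)
23: right child of 19 (depth 3)
58: right child of 57 (depth 3)
20: left child of 23 (depth 4)

Delete 57 (two children — replace with in-order successor).
After deletion, deepest node is 20 at depth 4.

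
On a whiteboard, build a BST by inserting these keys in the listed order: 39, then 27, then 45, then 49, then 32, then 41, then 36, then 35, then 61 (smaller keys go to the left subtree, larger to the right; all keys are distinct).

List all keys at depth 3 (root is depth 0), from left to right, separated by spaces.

36 61

39: root
27: left child of 39 (depth 1)
45: right child of 39 (depth 1)
49: right child of 45 (depth 2)
32: right child of 27 (depth 2)
41: left child of 45 (depth 2)
36: right child of 32 (depth 3)
35: left child of 36 (depth 4)
61: right child of 49 (depth 3)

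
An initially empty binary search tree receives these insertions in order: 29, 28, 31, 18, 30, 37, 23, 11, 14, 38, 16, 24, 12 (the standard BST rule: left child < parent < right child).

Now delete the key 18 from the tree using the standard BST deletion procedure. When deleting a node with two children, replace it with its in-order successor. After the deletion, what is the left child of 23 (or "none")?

29: root
28: left child of 29 (depth 1)
31: right child of 29 (depth 1)
18: left child of 28 (depth 2)
30: left child of 31 (depth 2)
37: right child of 31 (depth 2)
23: right child of 18 (depth 3)
11: left child of 18 (depth 3)
14: right child of 11 (depth 4)
38: right child of 37 (depth 3)
16: right child of 14 (depth 5)
24: right child of 23 (depth 4)
12: left child of 14 (depth 5)

Delete 18 (two children — replace with in-order successor).
After deletion, 23's left child: 11.

11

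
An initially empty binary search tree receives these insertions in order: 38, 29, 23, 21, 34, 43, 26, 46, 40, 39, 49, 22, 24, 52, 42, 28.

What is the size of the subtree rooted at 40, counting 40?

3

38: root
29: left child of 38 (depth 1)
23: left child of 29 (depth 2)
21: left child of 23 (depth 3)
34: right child of 29 (depth 2)
43: right child of 38 (depth 1)
26: right child of 23 (depth 3)
46: right child of 43 (depth 2)
40: left child of 43 (depth 2)
39: left child of 40 (depth 3)
49: right child of 46 (depth 3)
22: right child of 21 (depth 4)
24: left child of 26 (depth 4)
52: right child of 49 (depth 4)
42: right child of 40 (depth 3)
28: right child of 26 (depth 4)

Subtree rooted at 40 contains: 40, 39, 42 — 3 nodes.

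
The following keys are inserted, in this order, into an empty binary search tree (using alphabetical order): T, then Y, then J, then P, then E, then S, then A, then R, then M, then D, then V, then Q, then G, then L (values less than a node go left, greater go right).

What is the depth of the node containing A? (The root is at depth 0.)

T: root
Y: right child of T (depth 1)
J: left child of T (depth 1)
P: right child of J (depth 2)
E: left child of J (depth 2)
S: right child of P (depth 3)
A: left child of E (depth 3)
R: left child of S (depth 4)
M: left child of P (depth 3)
D: right child of A (depth 4)
V: left child of Y (depth 2)
Q: left child of R (depth 5)
G: right child of E (depth 3)
L: left child of M (depth 4)

Path to A: T → J → E → A, which is 3 edges.

3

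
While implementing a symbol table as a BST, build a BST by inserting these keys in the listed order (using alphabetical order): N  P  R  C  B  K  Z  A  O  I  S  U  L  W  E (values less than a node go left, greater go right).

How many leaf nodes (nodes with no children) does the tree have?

Insert N: tree is empty, so N becomes the root.
Insert P: P > N → go right. Place as right child of N.
Insert R: R > N → go right; R > P → go right. Place as right child of P.
Insert C: C < N → go left. Place as left child of N.
Insert B: B < N → go left; B < C → go left. Place as left child of C.
Insert K: K < N → go left; K > C → go right. Place as right child of C.
Insert Z: Z > N → go right; Z > P → go right; Z > R → go right. Place as right child of R.
Insert A: A < N → go left; A < C → go left; A < B → go left. Place as left child of B.
Insert O: O > N → go right; O < P → go left. Place as left child of P.
Insert I: I < N → go left; I > C → go right; I < K → go left. Place as left child of K.
Insert S: S > N → go right; S > P → go right; S > R → go right; S < Z → go left. Place as left child of Z.
Insert U: U > N → go right; U > P → go right; U > R → go right; U < Z → go left; U > S → go right. Place as right child of S.
Insert L: L < N → go left; L > C → go right; L > K → go right. Place as right child of K.
Insert W: W > N → go right; W > P → go right; W > R → go right; W < Z → go left; W > S → go right; W > U → go right. Place as right child of U.
Insert E: E < N → go left; E > C → go right; E < K → go left; E < I → go left. Place as left child of I.

Leaves: A, E, L, O, W — 5 in total.

5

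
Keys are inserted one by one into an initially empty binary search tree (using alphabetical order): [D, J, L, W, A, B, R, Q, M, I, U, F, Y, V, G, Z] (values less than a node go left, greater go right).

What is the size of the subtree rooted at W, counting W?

Insert D: tree is empty, so D becomes the root.
Insert J: J > D → go right. Place as right child of D.
Insert L: L > D → go right; L > J → go right. Place as right child of J.
Insert W: W > D → go right; W > J → go right; W > L → go right. Place as right child of L.
Insert A: A < D → go left. Place as left child of D.
Insert B: B < D → go left; B > A → go right. Place as right child of A.
Insert R: R > D → go right; R > J → go right; R > L → go right; R < W → go left. Place as left child of W.
Insert Q: Q > D → go right; Q > J → go right; Q > L → go right; Q < W → go left; Q < R → go left. Place as left child of R.
Insert M: M > D → go right; M > J → go right; M > L → go right; M < W → go left; M < R → go left; M < Q → go left. Place as left child of Q.
Insert I: I > D → go right; I < J → go left. Place as left child of J.
Insert U: U > D → go right; U > J → go right; U > L → go right; U < W → go left; U > R → go right. Place as right child of R.
Insert F: F > D → go right; F < J → go left; F < I → go left. Place as left child of I.
Insert Y: Y > D → go right; Y > J → go right; Y > L → go right; Y > W → go right. Place as right child of W.
Insert V: V > D → go right; V > J → go right; V > L → go right; V < W → go left; V > R → go right; V > U → go right. Place as right child of U.
Insert G: G > D → go right; G < J → go left; G < I → go left; G > F → go right. Place as right child of F.
Insert Z: Z > D → go right; Z > J → go right; Z > L → go right; Z > W → go right; Z > Y → go right. Place as right child of Y.

Subtree rooted at W contains: W, R, Q, M, U, V, Y, Z — 8 nodes.

8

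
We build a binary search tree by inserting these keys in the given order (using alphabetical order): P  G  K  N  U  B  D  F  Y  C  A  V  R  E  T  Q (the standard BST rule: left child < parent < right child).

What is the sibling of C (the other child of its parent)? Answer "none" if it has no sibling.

F

Insert P: tree is empty, so P becomes the root.
Insert G: G < P → go left. Place as left child of P.
Insert K: K < P → go left; K > G → go right. Place as right child of G.
Insert N: N < P → go left; N > G → go right; N > K → go right. Place as right child of K.
Insert U: U > P → go right. Place as right child of P.
Insert B: B < P → go left; B < G → go left. Place as left child of G.
Insert D: D < P → go left; D < G → go left; D > B → go right. Place as right child of B.
Insert F: F < P → go left; F < G → go left; F > B → go right; F > D → go right. Place as right child of D.
Insert Y: Y > P → go right; Y > U → go right. Place as right child of U.
Insert C: C < P → go left; C < G → go left; C > B → go right; C < D → go left. Place as left child of D.
Insert A: A < P → go left; A < G → go left; A < B → go left. Place as left child of B.
Insert V: V > P → go right; V > U → go right; V < Y → go left. Place as left child of Y.
Insert R: R > P → go right; R < U → go left. Place as left child of U.
Insert E: E < P → go left; E < G → go left; E > B → go right; E > D → go right; E < F → go left. Place as left child of F.
Insert T: T > P → go right; T < U → go left; T > R → go right. Place as right child of R.
Insert Q: Q > P → go right; Q < U → go left; Q < R → go left. Place as left child of R.

C's parent is D; the other child of D is F.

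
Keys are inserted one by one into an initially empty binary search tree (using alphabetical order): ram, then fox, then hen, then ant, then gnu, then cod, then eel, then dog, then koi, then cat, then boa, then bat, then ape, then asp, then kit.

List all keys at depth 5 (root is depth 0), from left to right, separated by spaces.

ram: root
fox: left child of ram (depth 1)
hen: right child of fox (depth 2)
ant: left child of fox (depth 2)
gnu: left child of hen (depth 3)
cod: right child of ant (depth 3)
eel: right child of cod (depth 4)
dog: left child of eel (depth 5)
koi: right child of hen (depth 3)
cat: left child of cod (depth 4)
boa: left child of cat (depth 5)
bat: left child of boa (depth 6)
ape: left child of bat (depth 7)
asp: right child of ape (depth 8)
kit: left child of koi (depth 4)

boa dog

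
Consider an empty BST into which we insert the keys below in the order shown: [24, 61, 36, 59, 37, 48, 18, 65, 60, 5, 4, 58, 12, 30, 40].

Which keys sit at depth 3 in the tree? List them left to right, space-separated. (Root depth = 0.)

Insert 24: tree is empty, so 24 becomes the root.
Insert 61: 61 > 24 → go right. Place as right child of 24.
Insert 36: 36 > 24 → go right; 36 < 61 → go left. Place as left child of 61.
Insert 59: 59 > 24 → go right; 59 < 61 → go left; 59 > 36 → go right. Place as right child of 36.
Insert 37: 37 > 24 → go right; 37 < 61 → go left; 37 > 36 → go right; 37 < 59 → go left. Place as left child of 59.
Insert 48: 48 > 24 → go right; 48 < 61 → go left; 48 > 36 → go right; 48 < 59 → go left; 48 > 37 → go right. Place as right child of 37.
Insert 18: 18 < 24 → go left. Place as left child of 24.
Insert 65: 65 > 24 → go right; 65 > 61 → go right. Place as right child of 61.
Insert 60: 60 > 24 → go right; 60 < 61 → go left; 60 > 36 → go right; 60 > 59 → go right. Place as right child of 59.
Insert 5: 5 < 24 → go left; 5 < 18 → go left. Place as left child of 18.
Insert 4: 4 < 24 → go left; 4 < 18 → go left; 4 < 5 → go left. Place as left child of 5.
Insert 58: 58 > 24 → go right; 58 < 61 → go left; 58 > 36 → go right; 58 < 59 → go left; 58 > 37 → go right; 58 > 48 → go right. Place as right child of 48.
Insert 12: 12 < 24 → go left; 12 < 18 → go left; 12 > 5 → go right. Place as right child of 5.
Insert 30: 30 > 24 → go right; 30 < 61 → go left; 30 < 36 → go left. Place as left child of 36.
Insert 40: 40 > 24 → go right; 40 < 61 → go left; 40 > 36 → go right; 40 < 59 → go left; 40 > 37 → go right; 40 < 48 → go left. Place as left child of 48.

4 12 30 59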